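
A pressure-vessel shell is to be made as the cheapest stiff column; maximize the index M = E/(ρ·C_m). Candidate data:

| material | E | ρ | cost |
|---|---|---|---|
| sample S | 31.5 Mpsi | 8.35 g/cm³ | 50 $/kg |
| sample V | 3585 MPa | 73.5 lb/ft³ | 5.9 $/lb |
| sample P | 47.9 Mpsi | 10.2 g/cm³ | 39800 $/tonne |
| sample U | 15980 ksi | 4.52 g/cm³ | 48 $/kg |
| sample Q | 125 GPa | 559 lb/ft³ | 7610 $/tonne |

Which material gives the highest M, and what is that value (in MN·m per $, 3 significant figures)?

sample Q, M = 1.83 MN·m per $

Convert each candidate to consistent units, then evaluate M:
  sample S: E = 217.2 GPa, ρ = 8350 kg/m³, cost = 50.00 $/kg
  sample V: E = 3.585 GPa, ρ = 1177 kg/m³, cost = 13.01 $/kg
  sample P: E = 330.3 GPa, ρ = 10200 kg/m³, cost = 39.80 $/kg
  sample U: E = 110.2 GPa, ρ = 4520 kg/m³, cost = 48.00 $/kg
  sample Q: E = 125.0 GPa, ρ = 8954 kg/m³, cost = 7.610 $/kg
  sample Q: M = 1.83 MN·m per $
  sample P: M = 0.814 MN·m per $
  sample S: M = 0.520 MN·m per $
  sample U: M = 0.508 MN·m per $
  sample V: M = 0.234 MN·m per $
Highest index: sample Q.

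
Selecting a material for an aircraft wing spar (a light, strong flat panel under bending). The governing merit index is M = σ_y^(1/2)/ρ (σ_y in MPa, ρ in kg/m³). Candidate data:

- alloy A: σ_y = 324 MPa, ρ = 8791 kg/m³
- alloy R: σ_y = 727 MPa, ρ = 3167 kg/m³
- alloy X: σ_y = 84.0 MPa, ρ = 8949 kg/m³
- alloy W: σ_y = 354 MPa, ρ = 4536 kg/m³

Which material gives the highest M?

alloy R

Per-candidate index values:
  alloy R: M = 8.51×10⁻³
  alloy W: M = 4.15×10⁻³
  alloy A: M = 2.05×10⁻³
  alloy X: M = 1.02×10⁻³
Alloy R ranks first.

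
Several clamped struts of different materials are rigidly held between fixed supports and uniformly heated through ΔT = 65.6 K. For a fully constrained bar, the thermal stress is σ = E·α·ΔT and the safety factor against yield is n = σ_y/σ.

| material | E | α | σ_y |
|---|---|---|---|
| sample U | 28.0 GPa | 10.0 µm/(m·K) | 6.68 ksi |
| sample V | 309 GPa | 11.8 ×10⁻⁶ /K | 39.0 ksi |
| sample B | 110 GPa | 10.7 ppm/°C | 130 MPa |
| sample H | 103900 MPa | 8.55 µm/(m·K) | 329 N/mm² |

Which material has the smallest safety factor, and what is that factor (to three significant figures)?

Converting E to GPa, α to ×10⁻⁶/K, σ_y to MPa, then σ and n for each:
  sample U: E = 28.00, α = 10.0, σ_y = 46.06 → σ = 18.4 MPa, n = 2.51
  sample V: E = 309.0, α = 11.8, σ_y = 268.9 → σ = 239 MPa, n = 1.12
  sample B: E = 110.0, α = 10.7, σ_y = 130.0 → σ = 77.2 MPa, n = 1.68
  sample H: E = 103.9, α = 8.55, σ_y = 329.0 → σ = 58.3 MPa, n = 5.65
Smallest n: sample V with n = 1.12.

sample V, n = 1.12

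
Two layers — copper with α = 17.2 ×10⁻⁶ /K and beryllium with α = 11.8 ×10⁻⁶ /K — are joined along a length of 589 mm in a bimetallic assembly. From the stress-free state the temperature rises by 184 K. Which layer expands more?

copper

α(copper) = 17.2×10⁻⁶/K vs α(beryllium) = 11.8×10⁻⁶/K.
Higher α expands more for the same ΔT: copper.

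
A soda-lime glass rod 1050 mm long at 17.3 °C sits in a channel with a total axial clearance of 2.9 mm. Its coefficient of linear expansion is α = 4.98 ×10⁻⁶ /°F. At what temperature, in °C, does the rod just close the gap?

325 °C

α = 4.98×10⁻⁶/°F × 9/5 = 8.96×10⁻⁶/K.
α·L₀·ΔT = 2.9 mm ⇒ ΔT = 2.9 / (8.96×10⁻⁶ × 1050.0) = 308.1 K.
T = 17.3 + 308.1 = 325.4 °C.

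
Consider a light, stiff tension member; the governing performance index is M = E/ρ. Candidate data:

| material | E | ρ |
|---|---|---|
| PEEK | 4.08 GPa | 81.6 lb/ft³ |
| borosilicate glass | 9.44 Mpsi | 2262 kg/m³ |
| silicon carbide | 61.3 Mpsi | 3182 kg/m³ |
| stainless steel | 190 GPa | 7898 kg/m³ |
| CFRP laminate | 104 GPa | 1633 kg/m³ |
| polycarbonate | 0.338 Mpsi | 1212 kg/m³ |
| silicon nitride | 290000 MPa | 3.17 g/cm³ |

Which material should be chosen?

silicon carbide

Convert each candidate to consistent units, then evaluate M:
  PEEK: E = 4.080 GPa, ρ = 1307 kg/m³
  borosilicate glass: E = 65.09 GPa, ρ = 2262 kg/m³
  silicon carbide: E = 422.6 GPa, ρ = 3182 kg/m³
  stainless steel: E = 190.0 GPa, ρ = 7898 kg/m³
  CFRP laminate: E = 104.0 GPa, ρ = 1633 kg/m³
  polycarbonate: E = 2.330 GPa, ρ = 1212 kg/m³
  silicon nitride: E = 290.0 GPa, ρ = 3170 kg/m³
  silicon carbide: M = 133 MN·m/kg
  silicon nitride: M = 91.5 MN·m/kg
  CFRP laminate: M = 63.7 MN·m/kg
  borosilicate glass: M = 28.8 MN·m/kg
  stainless steel: M = 24.1 MN·m/kg
  PEEK: M = 3.12 MN·m/kg
  polycarbonate: M = 1.92 MN·m/kg
Highest index: silicon carbide.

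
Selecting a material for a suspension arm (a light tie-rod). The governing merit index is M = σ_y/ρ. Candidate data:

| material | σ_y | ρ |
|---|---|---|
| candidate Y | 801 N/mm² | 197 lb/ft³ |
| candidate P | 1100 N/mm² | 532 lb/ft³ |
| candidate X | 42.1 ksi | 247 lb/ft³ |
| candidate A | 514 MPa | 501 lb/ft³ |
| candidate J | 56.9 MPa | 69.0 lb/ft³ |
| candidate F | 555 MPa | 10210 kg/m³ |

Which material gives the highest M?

candidate Y

Normalizing units and computing the index:
  candidate Y: σ_y = 801.0 MPa, ρ = 3156 kg/m³
  candidate P: σ_y = 1100 MPa, ρ = 8522 kg/m³
  candidate X: σ_y = 290.3 MPa, ρ = 3957 kg/m³
  candidate A: σ_y = 514.0 MPa, ρ = 8025 kg/m³
  candidate J: σ_y = 56.90 MPa, ρ = 1105 kg/m³
  candidate F: σ_y = 555.0 MPa, ρ = 10210 kg/m³
  candidate Y: M = 254 kN·m/kg
  candidate P: M = 129 kN·m/kg
  candidate X: M = 73.4 kN·m/kg
  candidate A: M = 64.0 kN·m/kg
  candidate F: M = 54.4 kN·m/kg
  candidate J: M = 51.5 kN·m/kg
The maximum is for candidate Y.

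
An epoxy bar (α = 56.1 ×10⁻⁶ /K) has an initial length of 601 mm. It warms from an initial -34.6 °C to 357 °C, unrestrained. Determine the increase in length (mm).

13.2 mm

ΔT = 357 − (-34.6) = 391.6 K.
ΔL = α·L₀·ΔT = 56.1×10⁻⁶ × 601 mm × 391.6 K = 13.2 mm.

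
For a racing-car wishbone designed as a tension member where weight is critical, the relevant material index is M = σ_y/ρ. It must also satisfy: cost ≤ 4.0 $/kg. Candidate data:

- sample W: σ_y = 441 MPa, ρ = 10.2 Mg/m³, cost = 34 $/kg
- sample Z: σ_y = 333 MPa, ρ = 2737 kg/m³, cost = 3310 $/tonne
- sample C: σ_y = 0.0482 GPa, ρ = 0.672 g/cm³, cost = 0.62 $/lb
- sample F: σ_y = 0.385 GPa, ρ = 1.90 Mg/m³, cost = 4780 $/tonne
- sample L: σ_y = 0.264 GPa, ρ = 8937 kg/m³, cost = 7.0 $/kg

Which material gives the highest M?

sample Z

Screen on constraints: cost ≤ 4.0 $/kg. Survivors: sample Z, sample C.
Convert each candidate to consistent units, then evaluate M:
  sample Z: σ_y = 333.0 MPa, ρ = 2737 kg/m³
  sample C: σ_y = 48.20 MPa, ρ = 672.0 kg/m³
  sample Z: M = 122 kN·m/kg
  sample C: M = 71.7 kN·m/kg
Highest index: sample Z.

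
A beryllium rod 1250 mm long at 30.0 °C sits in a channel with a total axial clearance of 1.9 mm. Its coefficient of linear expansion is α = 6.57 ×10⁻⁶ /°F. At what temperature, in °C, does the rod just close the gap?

α = 6.57×10⁻⁶/°F × 9/5 = 11.8×10⁻⁶/K.
α·L₀·ΔT = 1.9 mm ⇒ ΔT = 1.9 / (11.8×10⁻⁶ × 1250.0) = 128.5 K.
T = 30.0 + 128.5 = 158.5 °C.

159 °C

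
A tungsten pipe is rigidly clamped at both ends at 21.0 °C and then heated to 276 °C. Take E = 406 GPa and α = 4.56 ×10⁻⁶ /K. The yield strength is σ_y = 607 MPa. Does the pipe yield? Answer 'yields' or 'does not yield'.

does not yield

ΔT = 255.0 K. Constrained thermal stress σ = E·α·ΔT = 406.0×10³ MPa × 4.56×10⁻⁶ × 255.0 = 472 MPa (compressive).
Compare to σ_y = 607 MPa: σ < σ_y, so it does not yield.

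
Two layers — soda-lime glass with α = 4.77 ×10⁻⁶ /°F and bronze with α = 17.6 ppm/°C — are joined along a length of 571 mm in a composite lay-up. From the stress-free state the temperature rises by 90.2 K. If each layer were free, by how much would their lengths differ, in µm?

464 µm

soda-lime glass: α = 4.77×10⁻⁶/°F × 9/5 = 8.59×10⁻⁶/K.
Δα = |8.59 − 17.6|×10⁻⁶/K = 9.01×10⁻⁶/K.
ΔL_mismatch = Δα·L·ΔT = 9.01×10⁻⁶ × 571.0 mm × 90.2 K = 464 µm.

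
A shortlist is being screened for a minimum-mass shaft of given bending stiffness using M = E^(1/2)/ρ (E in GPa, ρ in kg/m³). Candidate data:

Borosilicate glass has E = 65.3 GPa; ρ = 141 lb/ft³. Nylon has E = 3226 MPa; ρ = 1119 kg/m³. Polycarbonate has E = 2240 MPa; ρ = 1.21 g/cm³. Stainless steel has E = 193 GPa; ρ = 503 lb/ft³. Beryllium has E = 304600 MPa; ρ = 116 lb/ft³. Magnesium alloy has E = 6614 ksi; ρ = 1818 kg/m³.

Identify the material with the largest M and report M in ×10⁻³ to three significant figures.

After converting to SI:
  borosilicate glass: E = 65.30 GPa, ρ = 2259 kg/m³
  nylon: E = 3.226 GPa, ρ = 1119 kg/m³
  polycarbonate: E = 2.240 GPa, ρ = 1210 kg/m³
  stainless steel: E = 193.0 GPa, ρ = 8057 kg/m³
  beryllium: E = 304.6 GPa, ρ = 1858 kg/m³
  magnesium alloy: E = 45.60 GPa, ρ = 1818 kg/m³
  beryllium: M = 9.39×10⁻³
  magnesium alloy: M = 3.71×10⁻³
  borosilicate glass: M = 3.58×10⁻³
  stainless steel: M = 1.72×10⁻³
  nylon: M = 1.61×10⁻³
  polycarbonate: M = 1.24×10⁻³
Highest index: beryllium.

beryllium, M = 9.39×10⁻³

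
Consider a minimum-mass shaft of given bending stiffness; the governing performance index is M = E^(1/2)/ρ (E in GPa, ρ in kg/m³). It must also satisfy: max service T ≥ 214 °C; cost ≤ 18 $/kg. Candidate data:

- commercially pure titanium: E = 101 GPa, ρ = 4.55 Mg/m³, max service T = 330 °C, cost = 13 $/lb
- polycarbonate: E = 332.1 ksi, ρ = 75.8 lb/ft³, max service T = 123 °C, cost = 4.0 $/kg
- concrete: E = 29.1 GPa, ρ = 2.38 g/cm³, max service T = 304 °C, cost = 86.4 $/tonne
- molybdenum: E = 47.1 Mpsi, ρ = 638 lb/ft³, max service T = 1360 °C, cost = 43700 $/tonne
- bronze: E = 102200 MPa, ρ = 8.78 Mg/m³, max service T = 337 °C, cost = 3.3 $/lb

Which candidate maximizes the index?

Screen on constraints: max service T ≥ 214 °C; cost ≤ 18 $/kg. Survivors: concrete, bronze.
After converting to SI:
  concrete: E = 29.10 GPa, ρ = 2380 kg/m³
  bronze: E = 102.2 GPa, ρ = 8780 kg/m³
  concrete: M = 2.27×10⁻³
  bronze: M = 1.15×10⁻³
Highest index: concrete.

concrete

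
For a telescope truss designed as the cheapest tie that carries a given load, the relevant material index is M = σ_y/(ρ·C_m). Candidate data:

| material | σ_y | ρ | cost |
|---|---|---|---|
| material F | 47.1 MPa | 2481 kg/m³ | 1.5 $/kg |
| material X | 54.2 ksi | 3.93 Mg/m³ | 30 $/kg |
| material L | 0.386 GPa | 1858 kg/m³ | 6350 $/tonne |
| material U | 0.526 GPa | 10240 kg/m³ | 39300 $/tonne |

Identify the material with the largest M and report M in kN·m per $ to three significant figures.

Convert each candidate to consistent units, then evaluate M:
  material F: σ_y = 47.10 MPa, ρ = 2481 kg/m³, cost = 1.500 $/kg
  material X: σ_y = 373.7 MPa, ρ = 3930 kg/m³, cost = 30.00 $/kg
  material L: σ_y = 386.0 MPa, ρ = 1858 kg/m³, cost = 6.350 $/kg
  material U: σ_y = 526.0 MPa, ρ = 10240 kg/m³, cost = 39.30 $/kg
  material L: M = 32.7 kN·m per $
  material F: M = 12.7 kN·m per $
  material X: M = 3.17 kN·m per $
  material U: M = 1.31 kN·m per $
Material L has the largest M.

material L, M = 32.7 kN·m per $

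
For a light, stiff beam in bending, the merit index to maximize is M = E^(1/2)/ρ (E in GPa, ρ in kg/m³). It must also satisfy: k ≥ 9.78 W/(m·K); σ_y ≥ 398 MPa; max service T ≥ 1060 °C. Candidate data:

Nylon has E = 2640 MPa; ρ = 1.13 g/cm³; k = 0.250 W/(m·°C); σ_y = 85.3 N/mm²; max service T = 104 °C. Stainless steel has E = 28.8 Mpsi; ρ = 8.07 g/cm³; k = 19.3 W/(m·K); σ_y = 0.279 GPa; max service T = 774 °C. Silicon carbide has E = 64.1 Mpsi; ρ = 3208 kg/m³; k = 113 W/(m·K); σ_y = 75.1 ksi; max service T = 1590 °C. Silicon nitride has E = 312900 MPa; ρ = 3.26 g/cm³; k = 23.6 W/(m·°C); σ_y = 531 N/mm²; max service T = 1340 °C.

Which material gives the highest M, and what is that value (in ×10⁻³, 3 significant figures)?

silicon carbide, M = 6.55×10⁻³

Screen on constraints: k ≥ 9.78 W/(m·K); σ_y ≥ 398 MPa; max service T ≥ 1060 °C. Survivors: silicon carbide, silicon nitride.
Normalizing units and computing the index:
  silicon carbide: E = 442.0 GPa, ρ = 3208 kg/m³
  silicon nitride: E = 312.9 GPa, ρ = 3260 kg/m³
  silicon carbide: M = 6.55×10⁻³
  silicon nitride: M = 5.43×10⁻³
The maximum is for silicon carbide.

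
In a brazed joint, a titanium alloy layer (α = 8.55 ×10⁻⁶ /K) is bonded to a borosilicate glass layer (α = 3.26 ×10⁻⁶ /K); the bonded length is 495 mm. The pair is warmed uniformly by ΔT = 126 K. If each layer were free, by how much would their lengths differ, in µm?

330 µm

Δα = |8.55 − 3.26|×10⁻⁶/K = 5.29×10⁻⁶/K.
ΔL_mismatch = Δα·L·ΔT = 5.29×10⁻⁶ × 495.0 mm × 126.0 K = 330 µm.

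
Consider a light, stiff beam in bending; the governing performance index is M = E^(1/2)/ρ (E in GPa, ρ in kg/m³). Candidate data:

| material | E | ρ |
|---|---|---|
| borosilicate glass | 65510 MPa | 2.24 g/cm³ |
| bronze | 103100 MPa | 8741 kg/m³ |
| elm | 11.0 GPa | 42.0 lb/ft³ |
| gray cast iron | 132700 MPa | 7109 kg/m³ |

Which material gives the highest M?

elm

Convert each candidate to consistent units, then evaluate M:
  borosilicate glass: E = 65.51 GPa, ρ = 2240 kg/m³
  bronze: E = 103.1 GPa, ρ = 8741 kg/m³
  elm: E = 11.00 GPa, ρ = 672.8 kg/m³
  gray cast iron: E = 132.7 GPa, ρ = 7109 kg/m³
  elm: M = 4.93×10⁻³
  borosilicate glass: M = 3.61×10⁻³
  gray cast iron: M = 1.62×10⁻³
  bronze: M = 1.16×10⁻³
Elm ranks first.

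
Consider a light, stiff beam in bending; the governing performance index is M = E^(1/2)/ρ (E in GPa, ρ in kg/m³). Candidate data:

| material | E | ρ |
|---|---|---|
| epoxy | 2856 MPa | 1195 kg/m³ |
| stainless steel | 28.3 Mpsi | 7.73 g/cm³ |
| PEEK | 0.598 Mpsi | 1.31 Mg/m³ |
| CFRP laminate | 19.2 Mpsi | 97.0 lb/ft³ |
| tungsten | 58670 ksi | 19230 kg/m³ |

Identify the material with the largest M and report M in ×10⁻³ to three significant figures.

CFRP laminate, M = 7.40×10⁻³

Normalizing units and computing the index:
  epoxy: E = 2.856 GPa, ρ = 1195 kg/m³
  stainless steel: E = 195.1 GPa, ρ = 7730 kg/m³
  PEEK: E = 4.123 GPa, ρ = 1310 kg/m³
  CFRP laminate: E = 132.4 GPa, ρ = 1554 kg/m³
  tungsten: E = 404.5 GPa, ρ = 19230 kg/m³
  CFRP laminate: M = 7.40×10⁻³
  stainless steel: M = 1.81×10⁻³
  PEEK: M = 1.55×10⁻³
  epoxy: M = 1.41×10⁻³
  tungsten: M = 1.05×10⁻³
The maximum is for CFRP laminate.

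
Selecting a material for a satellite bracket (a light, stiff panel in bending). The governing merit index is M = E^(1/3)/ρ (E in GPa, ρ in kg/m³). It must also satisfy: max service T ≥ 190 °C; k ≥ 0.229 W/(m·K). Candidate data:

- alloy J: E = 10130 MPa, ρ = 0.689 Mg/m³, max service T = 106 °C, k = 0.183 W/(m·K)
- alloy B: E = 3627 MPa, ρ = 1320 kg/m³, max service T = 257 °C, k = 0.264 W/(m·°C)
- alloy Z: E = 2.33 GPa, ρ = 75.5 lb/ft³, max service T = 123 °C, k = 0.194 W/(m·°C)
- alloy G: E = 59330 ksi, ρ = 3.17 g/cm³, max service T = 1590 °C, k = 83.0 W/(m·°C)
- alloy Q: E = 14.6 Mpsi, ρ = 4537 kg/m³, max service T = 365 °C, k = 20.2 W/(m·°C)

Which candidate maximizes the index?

alloy G

Screen on constraints: max service T ≥ 190 °C; k ≥ 0.229 W/(m·K). Survivors: alloy B, alloy G, alloy Q.
After converting to SI:
  alloy B: E = 3.627 GPa, ρ = 1320 kg/m³
  alloy G: E = 409.1 GPa, ρ = 3170 kg/m³
  alloy Q: E = 100.7 GPa, ρ = 4537 kg/m³
  alloy G: M = 2.34×10⁻³
  alloy B: M = 1.16×10⁻³
  alloy Q: M = 1.03×10⁻³
Alloy G has the largest M.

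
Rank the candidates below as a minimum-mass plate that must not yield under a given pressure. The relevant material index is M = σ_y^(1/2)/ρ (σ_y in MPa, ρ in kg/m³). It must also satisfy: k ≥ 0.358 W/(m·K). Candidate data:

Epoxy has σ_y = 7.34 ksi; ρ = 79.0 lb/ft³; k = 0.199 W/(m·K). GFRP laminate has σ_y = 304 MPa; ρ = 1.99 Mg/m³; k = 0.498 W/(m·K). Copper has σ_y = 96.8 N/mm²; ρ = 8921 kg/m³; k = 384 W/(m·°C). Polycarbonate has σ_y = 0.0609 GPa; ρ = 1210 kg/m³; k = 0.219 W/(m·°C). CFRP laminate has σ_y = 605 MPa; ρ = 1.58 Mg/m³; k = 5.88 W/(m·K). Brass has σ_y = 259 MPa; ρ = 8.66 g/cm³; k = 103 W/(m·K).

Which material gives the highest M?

Screen on constraints: k ≥ 0.358 W/(m·K). Survivors: GFRP laminate, copper, CFRP laminate, brass.
Putting every candidate on a common basis:
  GFRP laminate: σ_y = 304.0 MPa, ρ = 1990 kg/m³
  copper: σ_y = 96.80 MPa, ρ = 8921 kg/m³
  CFRP laminate: σ_y = 605.0 MPa, ρ = 1580 kg/m³
  brass: σ_y = 259.0 MPa, ρ = 8660 kg/m³
  CFRP laminate: M = 15.6×10⁻³
  GFRP laminate: M = 8.76×10⁻³
  brass: M = 1.86×10⁻³
  copper: M = 1.10×10⁻³
CFRP laminate has the largest M.

CFRP laminate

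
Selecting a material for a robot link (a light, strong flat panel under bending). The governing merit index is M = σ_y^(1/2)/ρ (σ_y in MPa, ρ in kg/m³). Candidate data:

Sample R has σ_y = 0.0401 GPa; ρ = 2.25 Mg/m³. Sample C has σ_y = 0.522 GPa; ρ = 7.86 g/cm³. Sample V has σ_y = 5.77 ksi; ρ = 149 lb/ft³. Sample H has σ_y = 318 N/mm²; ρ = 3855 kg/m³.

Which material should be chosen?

sample H

Normalizing units and computing the index:
  sample R: σ_y = 40.10 MPa, ρ = 2250 kg/m³
  sample C: σ_y = 522.0 MPa, ρ = 7860 kg/m³
  sample V: σ_y = 39.78 MPa, ρ = 2387 kg/m³
  sample H: σ_y = 318.0 MPa, ρ = 3855 kg/m³
  sample H: M = 4.63×10⁻³
  sample C: M = 2.91×10⁻³
  sample R: M = 2.81×10⁻³
  sample V: M = 2.64×10⁻³
Sample H has the largest M.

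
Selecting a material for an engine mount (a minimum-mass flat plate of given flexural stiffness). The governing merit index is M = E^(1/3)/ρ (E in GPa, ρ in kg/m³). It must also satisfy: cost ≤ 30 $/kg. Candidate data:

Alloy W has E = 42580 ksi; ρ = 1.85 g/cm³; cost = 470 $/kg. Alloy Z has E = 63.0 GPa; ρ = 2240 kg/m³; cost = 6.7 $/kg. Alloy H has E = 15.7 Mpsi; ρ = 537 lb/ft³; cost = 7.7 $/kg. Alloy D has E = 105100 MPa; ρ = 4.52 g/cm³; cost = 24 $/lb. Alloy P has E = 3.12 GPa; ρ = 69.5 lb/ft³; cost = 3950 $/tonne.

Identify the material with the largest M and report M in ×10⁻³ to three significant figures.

alloy Z, M = 1.78×10⁻³

Screen on constraints: cost ≤ 30 $/kg. Survivors: alloy Z, alloy H, alloy P.
Normalizing units and computing the index:
  alloy Z: E = 63.00 GPa, ρ = 2240 kg/m³
  alloy H: E = 108.2 GPa, ρ = 8602 kg/m³
  alloy P: E = 3.120 GPa, ρ = 1113 kg/m³
  alloy Z: M = 1.78×10⁻³
  alloy P: M = 1.31×10⁻³
  alloy H: M = 0.554×10⁻³
Alloy Z ranks first.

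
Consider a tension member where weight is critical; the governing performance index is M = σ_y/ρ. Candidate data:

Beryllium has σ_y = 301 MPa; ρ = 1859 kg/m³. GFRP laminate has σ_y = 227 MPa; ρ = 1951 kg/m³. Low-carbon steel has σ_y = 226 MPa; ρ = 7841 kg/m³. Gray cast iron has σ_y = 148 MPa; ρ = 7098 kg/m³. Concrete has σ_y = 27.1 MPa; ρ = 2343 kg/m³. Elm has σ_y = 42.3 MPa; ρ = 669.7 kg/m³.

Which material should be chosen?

Evaluate M for each candidate:
  beryllium: M = 162 kN·m/kg
  GFRP laminate: M = 116 kN·m/kg
  elm: M = 63.2 kN·m/kg
  low-carbon steel: M = 28.8 kN·m/kg
  gray cast iron: M = 20.9 kN·m/kg
  concrete: M = 11.6 kN·m/kg
Beryllium ranks first.

beryllium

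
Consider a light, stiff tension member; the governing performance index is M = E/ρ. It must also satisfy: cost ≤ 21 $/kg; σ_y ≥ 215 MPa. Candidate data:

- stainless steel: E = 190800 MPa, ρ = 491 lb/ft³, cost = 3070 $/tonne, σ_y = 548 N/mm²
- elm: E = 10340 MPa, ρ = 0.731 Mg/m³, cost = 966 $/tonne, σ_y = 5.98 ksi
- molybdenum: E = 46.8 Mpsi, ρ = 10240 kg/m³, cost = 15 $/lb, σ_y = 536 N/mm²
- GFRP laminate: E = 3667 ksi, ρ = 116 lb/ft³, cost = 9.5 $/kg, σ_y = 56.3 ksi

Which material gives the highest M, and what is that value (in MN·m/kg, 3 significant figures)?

stainless steel, M = 24.3 MN·m/kg

Screen on constraints: cost ≤ 21 $/kg; σ_y ≥ 215 MPa. Survivors: stainless steel, GFRP laminate.
Normalizing units and computing the index:
  stainless steel: E = 190.8 GPa, ρ = 7865 kg/m³
  GFRP laminate: E = 25.28 GPa, ρ = 1858 kg/m³
  stainless steel: M = 24.3 MN·m/kg
  GFRP laminate: M = 13.6 MN·m/kg
Highest index: stainless steel.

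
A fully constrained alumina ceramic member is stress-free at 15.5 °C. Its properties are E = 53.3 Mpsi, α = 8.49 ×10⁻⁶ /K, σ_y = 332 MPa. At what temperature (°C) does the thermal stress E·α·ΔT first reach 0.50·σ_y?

E = 53.3 Mpsi = 367.5 GPa.
E·α·ΔT = 166.0 MPa ⇒ ΔT = 166.0 / (367.5×10³ × 8.49×10⁻⁶) = 53.21 K.
T = 15.5 + 53.21 = 68.71 °C.

68.7 °C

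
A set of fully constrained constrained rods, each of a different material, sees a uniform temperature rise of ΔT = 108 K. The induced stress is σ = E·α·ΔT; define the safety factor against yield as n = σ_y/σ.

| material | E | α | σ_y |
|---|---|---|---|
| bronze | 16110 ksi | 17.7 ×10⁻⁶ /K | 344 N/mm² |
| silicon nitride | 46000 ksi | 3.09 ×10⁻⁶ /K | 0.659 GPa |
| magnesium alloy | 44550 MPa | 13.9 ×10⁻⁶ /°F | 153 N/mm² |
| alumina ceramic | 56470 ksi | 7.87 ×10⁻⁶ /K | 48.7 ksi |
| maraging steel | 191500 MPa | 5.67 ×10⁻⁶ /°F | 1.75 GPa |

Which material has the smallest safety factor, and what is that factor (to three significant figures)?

alumina ceramic, n = 1.01

With everything in SI (GPa, ×10⁻⁶/K, MPa):
  bronze: E = 111.1, α = 17.7, σ_y = 344.0 → σ = 212 MPa, n = 1.62
  silicon nitride: E = 317.2, α = 3.09, σ_y = 659.0 → σ = 106 MPa, n = 6.23
  magnesium alloy: E = 44.55, α = 25.0, σ_y = 153.0 → σ = 120 MPa, n = 1.27
  alumina ceramic: E = 389.3, α = 7.87, σ_y = 335.8 → σ = 331 MPa, n = 1.01
  maraging steel: E = 191.5, α = 10.2, σ_y = 1750 → σ = 211 MPa, n = 8.29
Alumina ceramic has the lowest safety factor, n = 1.01.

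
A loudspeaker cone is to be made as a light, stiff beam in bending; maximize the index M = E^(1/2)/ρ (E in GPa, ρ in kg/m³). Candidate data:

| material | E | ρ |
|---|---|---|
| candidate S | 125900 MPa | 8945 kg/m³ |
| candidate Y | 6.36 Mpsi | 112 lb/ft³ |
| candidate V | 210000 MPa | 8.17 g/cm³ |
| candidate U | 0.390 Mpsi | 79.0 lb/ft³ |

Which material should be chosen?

candidate Y

Normalizing units and computing the index:
  candidate S: E = 125.9 GPa, ρ = 8945 kg/m³
  candidate Y: E = 43.85 GPa, ρ = 1794 kg/m³
  candidate V: E = 210.0 GPa, ρ = 8170 kg/m³
  candidate U: E = 2.689 GPa, ρ = 1265 kg/m³
  candidate Y: M = 3.69×10⁻³
  candidate V: M = 1.77×10⁻³
  candidate U: M = 1.30×10⁻³
  candidate S: M = 1.25×10⁻³
Highest index: candidate Y.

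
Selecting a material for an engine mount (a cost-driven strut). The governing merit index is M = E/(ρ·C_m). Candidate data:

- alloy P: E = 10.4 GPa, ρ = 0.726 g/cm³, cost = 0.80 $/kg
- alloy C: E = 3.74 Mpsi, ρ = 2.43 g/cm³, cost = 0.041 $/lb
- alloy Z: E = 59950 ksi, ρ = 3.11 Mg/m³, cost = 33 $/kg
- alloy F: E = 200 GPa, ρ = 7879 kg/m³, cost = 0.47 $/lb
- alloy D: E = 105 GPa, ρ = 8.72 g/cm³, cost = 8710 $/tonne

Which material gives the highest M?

Convert each candidate to consistent units, then evaluate M:
  alloy P: E = 10.40 GPa, ρ = 726.0 kg/m³, cost = 0.8000 $/kg
  alloy C: E = 25.79 GPa, ρ = 2430 kg/m³, cost = 0.09039 $/kg
  alloy Z: E = 413.3 GPa, ρ = 3110 kg/m³, cost = 33.00 $/kg
  alloy F: E = 200.0 GPa, ρ = 7879 kg/m³, cost = 1.036 $/kg
  alloy D: E = 105.0 GPa, ρ = 8720 kg/m³, cost = 8.710 $/kg
  alloy C: M = 117 MN·m per $
  alloy F: M = 24.5 MN·m per $
  alloy P: M = 17.9 MN·m per $
  alloy Z: M = 4.03 MN·m per $
  alloy D: M = 1.38 MN·m per $
Alloy C has the largest M.

alloy C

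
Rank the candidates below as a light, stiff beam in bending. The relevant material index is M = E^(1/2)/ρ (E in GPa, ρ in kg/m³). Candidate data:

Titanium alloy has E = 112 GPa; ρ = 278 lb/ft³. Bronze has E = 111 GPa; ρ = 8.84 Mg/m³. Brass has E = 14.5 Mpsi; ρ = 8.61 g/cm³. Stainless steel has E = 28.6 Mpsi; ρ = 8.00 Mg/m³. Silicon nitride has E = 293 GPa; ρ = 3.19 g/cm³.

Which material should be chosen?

Normalizing units and computing the index:
  titanium alloy: E = 112.0 GPa, ρ = 4453 kg/m³
  bronze: E = 111.0 GPa, ρ = 8840 kg/m³
  brass: E = 99.97 GPa, ρ = 8610 kg/m³
  stainless steel: E = 197.2 GPa, ρ = 8000 kg/m³
  silicon nitride: E = 293.0 GPa, ρ = 3190 kg/m³
  silicon nitride: M = 5.37×10⁻³
  titanium alloy: M = 2.38×10⁻³
  stainless steel: M = 1.76×10⁻³
  bronze: M = 1.19×10⁻³
  brass: M = 1.16×10⁻³
Silicon nitride has the largest M.

silicon nitride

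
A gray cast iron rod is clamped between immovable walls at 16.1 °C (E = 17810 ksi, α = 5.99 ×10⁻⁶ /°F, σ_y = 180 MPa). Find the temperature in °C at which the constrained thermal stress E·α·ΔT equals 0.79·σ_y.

E = 17810 ksi = 122.8 GPa.
α = 5.99×10⁻⁶/°F × 9/5 = 10.8×10⁻⁶/K.
E·α·ΔT = 142.2 MPa ⇒ ΔT = 142.2 / (122.8×10³ × 10.8×10⁻⁶) = 107.4 K.
T = 16.1 + 107.4 = 123.5 °C.

124 °C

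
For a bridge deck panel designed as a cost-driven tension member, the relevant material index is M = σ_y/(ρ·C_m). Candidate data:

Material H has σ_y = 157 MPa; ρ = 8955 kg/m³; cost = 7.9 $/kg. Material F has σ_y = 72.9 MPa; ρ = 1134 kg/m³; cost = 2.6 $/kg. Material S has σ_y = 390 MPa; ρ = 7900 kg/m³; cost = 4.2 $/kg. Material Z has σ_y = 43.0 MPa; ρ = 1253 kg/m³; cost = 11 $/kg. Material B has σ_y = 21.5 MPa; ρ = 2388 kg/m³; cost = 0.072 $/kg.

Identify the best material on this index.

material B

Per-candidate index values:
  material B: M = 125 kN·m per $
  material F: M = 24.7 kN·m per $
  material S: M = 11.8 kN·m per $
  material Z: M = 3.12 kN·m per $
  material H: M = 2.22 kN·m per $
The maximum is for material B.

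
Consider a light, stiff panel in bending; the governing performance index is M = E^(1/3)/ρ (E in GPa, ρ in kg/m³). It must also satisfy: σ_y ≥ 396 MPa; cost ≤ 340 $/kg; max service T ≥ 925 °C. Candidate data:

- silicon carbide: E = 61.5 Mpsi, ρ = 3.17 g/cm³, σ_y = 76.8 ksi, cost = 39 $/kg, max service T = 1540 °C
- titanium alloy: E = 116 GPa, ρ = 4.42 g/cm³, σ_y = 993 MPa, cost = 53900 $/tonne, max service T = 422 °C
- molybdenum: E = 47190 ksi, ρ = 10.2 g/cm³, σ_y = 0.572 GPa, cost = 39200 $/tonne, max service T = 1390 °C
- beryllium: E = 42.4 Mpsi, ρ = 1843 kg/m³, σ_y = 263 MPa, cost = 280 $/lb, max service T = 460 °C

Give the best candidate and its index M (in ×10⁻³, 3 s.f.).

silicon carbide, M = 2.37×10⁻³

Screen on constraints: σ_y ≥ 396 MPa; cost ≤ 340 $/kg; max service T ≥ 925 °C. Survivors: silicon carbide, molybdenum.
In SI units:
  silicon carbide: E = 424.0 GPa, ρ = 3170 kg/m³
  molybdenum: E = 325.4 GPa, ρ = 10200 kg/m³
  silicon carbide: M = 2.37×10⁻³
  molybdenum: M = 0.674×10⁻³
Silicon carbide has the largest M.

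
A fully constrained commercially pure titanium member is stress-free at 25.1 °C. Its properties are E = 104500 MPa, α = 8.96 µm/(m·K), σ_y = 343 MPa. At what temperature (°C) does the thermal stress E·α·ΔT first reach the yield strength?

E = 104500 MPa = 104.5 GPa.
E·α·ΔT = 343.0 MPa ⇒ ΔT = 343.0 / (104.5×10³ × 8.96×10⁻⁶) = 366.3 K.
T = 25.1 + 366.3 = 391.4 °C.

391 °C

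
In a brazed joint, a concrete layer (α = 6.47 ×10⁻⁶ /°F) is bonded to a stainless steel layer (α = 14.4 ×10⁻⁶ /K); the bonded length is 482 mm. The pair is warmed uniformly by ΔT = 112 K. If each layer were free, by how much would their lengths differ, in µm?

149 µm

concrete: α = 6.47×10⁻⁶/°F × 9/5 = 11.6×10⁻⁶/K.
Δα = |11.6 − 14.4|×10⁻⁶/K = 2.75×10⁻⁶/K.
ΔL_mismatch = Δα·L·ΔT = 2.75×10⁻⁶ × 482.0 mm × 112.0 K = 149 µm.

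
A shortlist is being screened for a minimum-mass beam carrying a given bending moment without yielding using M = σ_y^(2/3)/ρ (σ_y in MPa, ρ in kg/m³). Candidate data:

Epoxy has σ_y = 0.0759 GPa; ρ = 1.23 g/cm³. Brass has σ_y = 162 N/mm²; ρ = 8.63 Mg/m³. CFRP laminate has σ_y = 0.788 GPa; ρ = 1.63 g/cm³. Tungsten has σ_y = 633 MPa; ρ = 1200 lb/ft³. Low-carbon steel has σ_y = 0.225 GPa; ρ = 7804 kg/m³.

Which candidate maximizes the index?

CFRP laminate

In SI units:
  epoxy: σ_y = 75.90 MPa, ρ = 1230 kg/m³
  brass: σ_y = 162.0 MPa, ρ = 8630 kg/m³
  CFRP laminate: σ_y = 788.0 MPa, ρ = 1630 kg/m³
  tungsten: σ_y = 633.0 MPa, ρ = 19220 kg/m³
  low-carbon steel: σ_y = 225.0 MPa, ρ = 7804 kg/m³
  CFRP laminate: M = 52.3×10⁻³
  epoxy: M = 14.6×10⁻³
  low-carbon steel: M = 4.74×10⁻³
  tungsten: M = 3.84×10⁻³
  brass: M = 3.44×10⁻³
CFRP laminate has the largest M.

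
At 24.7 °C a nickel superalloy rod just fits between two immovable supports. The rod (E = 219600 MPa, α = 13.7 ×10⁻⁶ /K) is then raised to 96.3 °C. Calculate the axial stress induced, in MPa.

215 MPa

E = 219600 MPa = 219.6 GPa.
ΔT = 71.60 K. Constrained thermal stress σ = E·α·ΔT = 219.6×10³ MPa × 13.7×10⁻⁶ × 71.60 = 215 MPa (compressive).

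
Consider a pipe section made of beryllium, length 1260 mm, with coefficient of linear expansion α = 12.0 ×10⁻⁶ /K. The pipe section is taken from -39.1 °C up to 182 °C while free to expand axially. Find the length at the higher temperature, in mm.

ΔT = 182 − (-39.1) = 221.1 K.
ΔL = α·L₀·ΔT = 12.0×10⁻⁶ × 1260 mm × 221.1 K = 3.34 mm.
L = L₀ + ΔL = 1260 + 3.34 = 1263.3 mm.

1263.3 mm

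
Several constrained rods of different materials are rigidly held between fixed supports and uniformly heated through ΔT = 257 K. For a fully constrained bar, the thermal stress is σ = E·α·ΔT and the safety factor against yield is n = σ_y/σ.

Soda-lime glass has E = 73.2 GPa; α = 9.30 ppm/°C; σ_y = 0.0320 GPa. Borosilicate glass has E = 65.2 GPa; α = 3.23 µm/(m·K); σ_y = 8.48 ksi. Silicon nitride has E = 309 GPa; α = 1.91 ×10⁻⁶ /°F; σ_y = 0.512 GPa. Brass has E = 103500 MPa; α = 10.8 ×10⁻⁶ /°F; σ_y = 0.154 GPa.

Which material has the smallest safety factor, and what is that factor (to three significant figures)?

Converting E to GPa, α to ×10⁻⁶/K, σ_y to MPa, then σ and n for each:
  soda-lime glass: E = 73.20, α = 9.30, σ_y = 32.00 → σ = 175 MPa, n = 0.183
  borosilicate glass: E = 65.20, α = 3.23, σ_y = 58.47 → σ = 54.1 MPa, n = 1.08
  silicon nitride: E = 309.0, α = 3.44, σ_y = 512.0 → σ = 273 MPa, n = 1.88
  brass: E = 103.5, α = 19.4, σ_y = 154.0 → σ = 517 MPa, n = 0.298
Smallest n: soda-lime glass with n = 0.183.

soda-lime glass, n = 0.183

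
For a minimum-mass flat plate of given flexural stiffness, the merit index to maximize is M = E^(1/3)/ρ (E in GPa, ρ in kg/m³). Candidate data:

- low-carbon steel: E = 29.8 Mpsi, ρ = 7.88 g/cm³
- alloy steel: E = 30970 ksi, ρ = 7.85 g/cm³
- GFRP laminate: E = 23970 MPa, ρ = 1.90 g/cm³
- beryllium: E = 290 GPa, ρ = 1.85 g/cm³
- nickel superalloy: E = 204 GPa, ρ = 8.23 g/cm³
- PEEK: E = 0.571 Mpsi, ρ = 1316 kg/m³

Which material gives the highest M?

beryllium

Convert each candidate to consistent units, then evaluate M:
  low-carbon steel: E = 205.5 GPa, ρ = 7880 kg/m³
  alloy steel: E = 213.5 GPa, ρ = 7850 kg/m³
  GFRP laminate: E = 23.97 GPa, ρ = 1900 kg/m³
  beryllium: E = 290.0 GPa, ρ = 1850 kg/m³
  nickel superalloy: E = 204.0 GPa, ρ = 8230 kg/m³
  PEEK: E = 3.937 GPa, ρ = 1316 kg/m³
  beryllium: M = 3.58×10⁻³
  GFRP laminate: M = 1.52×10⁻³
  PEEK: M = 1.20×10⁻³
  alloy steel: M = 0.761×10⁻³
  low-carbon steel: M = 0.749×10⁻³
  nickel superalloy: M = 0.715×10⁻³
The maximum is for beryllium.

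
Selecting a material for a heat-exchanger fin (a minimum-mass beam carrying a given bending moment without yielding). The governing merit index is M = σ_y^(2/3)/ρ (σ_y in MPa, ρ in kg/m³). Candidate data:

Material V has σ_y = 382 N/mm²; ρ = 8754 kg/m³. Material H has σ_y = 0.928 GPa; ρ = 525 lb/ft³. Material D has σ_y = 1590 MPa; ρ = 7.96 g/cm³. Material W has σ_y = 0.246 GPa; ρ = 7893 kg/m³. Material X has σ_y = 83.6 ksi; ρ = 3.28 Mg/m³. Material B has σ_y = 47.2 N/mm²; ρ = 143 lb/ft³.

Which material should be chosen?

Normalizing units and computing the index:
  material V: σ_y = 382.0 MPa, ρ = 8754 kg/m³
  material H: σ_y = 928.0 MPa, ρ = 8410 kg/m³
  material D: σ_y = 1590 MPa, ρ = 7960 kg/m³
  material W: σ_y = 246.0 MPa, ρ = 7893 kg/m³
  material X: σ_y = 576.4 MPa, ρ = 3280 kg/m³
  material B: σ_y = 47.20 MPa, ρ = 2291 kg/m³
  material X: M = 21.1×10⁻³
  material D: M = 17.1×10⁻³
  material H: M = 11.3×10⁻³
  material V: M = 6.01×10⁻³
  material B: M = 5.70×10⁻³
  material W: M = 4.97×10⁻³
Material X has the largest M.

material X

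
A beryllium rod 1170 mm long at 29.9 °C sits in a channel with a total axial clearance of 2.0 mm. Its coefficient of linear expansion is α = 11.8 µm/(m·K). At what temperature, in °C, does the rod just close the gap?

α·L₀·ΔT = 2.0 mm ⇒ ΔT = 2.0 / (11.8×10⁻⁶ × 1170.0) = 144.9 K.
T = 29.9 + 144.9 = 174.8 °C.

175 °C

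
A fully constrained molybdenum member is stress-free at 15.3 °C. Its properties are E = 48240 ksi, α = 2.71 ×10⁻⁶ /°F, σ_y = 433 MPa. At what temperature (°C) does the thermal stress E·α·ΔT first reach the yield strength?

E = 48240 ksi = 332.6 GPa.
α = 2.71×10⁻⁶/°F × 9/5 = 4.88×10⁻⁶/K.
E·α·ΔT = 433.0 MPa ⇒ ΔT = 433.0 / (332.6×10³ × 4.88×10⁻⁶) = 266.9 K.
T = 15.3 + 266.9 = 282.2 °C.

282 °C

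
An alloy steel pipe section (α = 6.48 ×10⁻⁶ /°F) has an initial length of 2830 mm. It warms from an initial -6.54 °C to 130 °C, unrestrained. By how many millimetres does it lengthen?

Convert α: 6.48×10⁻⁶/°F × (9/5) = 11.7×10⁻⁶/K.
ΔT = 130 − (-6.54) = 136.5 K.
ΔL = α·L₀·ΔT = 11.7×10⁻⁶ × 2830 mm × 136.5 K = 4.51 mm.

4.51 mm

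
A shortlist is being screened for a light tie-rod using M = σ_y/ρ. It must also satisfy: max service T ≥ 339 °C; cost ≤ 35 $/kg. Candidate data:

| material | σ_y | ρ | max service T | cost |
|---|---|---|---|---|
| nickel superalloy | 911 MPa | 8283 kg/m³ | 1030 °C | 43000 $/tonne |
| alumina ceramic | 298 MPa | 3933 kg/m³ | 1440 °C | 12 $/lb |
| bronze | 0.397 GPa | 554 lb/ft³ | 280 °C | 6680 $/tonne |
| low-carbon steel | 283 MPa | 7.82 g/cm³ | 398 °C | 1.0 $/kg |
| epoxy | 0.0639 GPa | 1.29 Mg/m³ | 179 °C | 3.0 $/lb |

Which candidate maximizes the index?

alumina ceramic

Screen on constraints: max service T ≥ 339 °C; cost ≤ 35 $/kg. Survivors: alumina ceramic, low-carbon steel.
Putting every candidate on a common basis:
  alumina ceramic: σ_y = 298.0 MPa, ρ = 3933 kg/m³
  low-carbon steel: σ_y = 283.0 MPa, ρ = 7820 kg/m³
  alumina ceramic: M = 75.8 kN·m/kg
  low-carbon steel: M = 36.2 kN·m/kg
The maximum is for alumina ceramic.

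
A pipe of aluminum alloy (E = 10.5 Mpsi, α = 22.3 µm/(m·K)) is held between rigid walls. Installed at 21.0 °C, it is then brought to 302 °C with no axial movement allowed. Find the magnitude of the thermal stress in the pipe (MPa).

E = 10.5 Mpsi = 72.39 GPa.
ΔT = 281.0 K. Constrained thermal stress σ = E·α·ΔT = 72.39×10³ MPa × 22.3×10⁻⁶ × 281.0 = 454 MPa (compressive).

454 MPa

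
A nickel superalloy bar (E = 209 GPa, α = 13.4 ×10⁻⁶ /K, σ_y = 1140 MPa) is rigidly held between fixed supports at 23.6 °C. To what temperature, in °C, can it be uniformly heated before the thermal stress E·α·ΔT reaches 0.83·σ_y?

E·α·ΔT = 946.2 MPa ⇒ ΔT = 946.2 / (209.0×10³ × 13.4×10⁻⁶) = 337.9 K.
T = 23.6 + 337.9 = 361.5 °C.

361 °C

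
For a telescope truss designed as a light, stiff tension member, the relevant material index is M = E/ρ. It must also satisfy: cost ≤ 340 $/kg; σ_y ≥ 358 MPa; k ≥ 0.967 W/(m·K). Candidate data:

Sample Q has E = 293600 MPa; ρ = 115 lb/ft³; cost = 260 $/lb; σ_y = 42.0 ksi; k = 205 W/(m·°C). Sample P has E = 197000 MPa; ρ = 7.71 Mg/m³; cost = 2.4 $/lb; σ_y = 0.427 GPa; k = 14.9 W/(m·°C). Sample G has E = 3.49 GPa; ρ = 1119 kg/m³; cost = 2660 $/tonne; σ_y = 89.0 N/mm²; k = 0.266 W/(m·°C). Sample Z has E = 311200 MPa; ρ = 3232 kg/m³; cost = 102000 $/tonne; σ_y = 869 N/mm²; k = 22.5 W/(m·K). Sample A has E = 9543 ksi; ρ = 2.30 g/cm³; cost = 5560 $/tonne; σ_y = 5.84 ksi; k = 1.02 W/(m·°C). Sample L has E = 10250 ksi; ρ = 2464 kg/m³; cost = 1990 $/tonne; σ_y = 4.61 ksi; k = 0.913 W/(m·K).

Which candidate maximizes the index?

Screen on constraints: cost ≤ 340 $/kg; σ_y ≥ 358 MPa; k ≥ 0.967 W/(m·K). Survivors: sample P, sample Z.
Normalizing units and computing the index:
  sample P: E = 197.0 GPa, ρ = 7710 kg/m³
  sample Z: E = 311.2 GPa, ρ = 3232 kg/m³
  sample Z: M = 96.3 MN·m/kg
  sample P: M = 25.6 MN·m/kg
Highest index: sample Z.

sample Z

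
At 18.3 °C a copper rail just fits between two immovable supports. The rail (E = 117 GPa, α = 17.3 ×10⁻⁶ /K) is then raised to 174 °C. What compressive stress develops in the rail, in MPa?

315 MPa

ΔT = 155.7 K. Constrained thermal stress σ = E·α·ΔT = 117.0×10³ MPa × 17.3×10⁻⁶ × 155.7 = 315 MPa (compressive).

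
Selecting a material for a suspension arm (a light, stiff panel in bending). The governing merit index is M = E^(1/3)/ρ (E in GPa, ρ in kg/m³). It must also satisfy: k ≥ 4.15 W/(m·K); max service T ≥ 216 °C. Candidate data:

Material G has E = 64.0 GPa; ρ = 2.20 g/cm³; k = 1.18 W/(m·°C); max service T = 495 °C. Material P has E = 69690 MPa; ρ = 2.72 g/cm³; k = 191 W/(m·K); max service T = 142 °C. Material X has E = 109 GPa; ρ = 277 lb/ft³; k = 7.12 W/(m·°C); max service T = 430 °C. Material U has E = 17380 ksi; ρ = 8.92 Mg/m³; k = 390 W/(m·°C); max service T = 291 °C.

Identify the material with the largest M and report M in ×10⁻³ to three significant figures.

Screen on constraints: k ≥ 4.15 W/(m·K); max service T ≥ 216 °C. Survivors: material X, material U.
In SI units:
  material X: E = 109.0 GPa, ρ = 4437 kg/m³
  material U: E = 119.8 GPa, ρ = 8920 kg/m³
  material X: M = 1.08×10⁻³
  material U: M = 0.553×10⁻³
Highest index: material X.

material X, M = 1.08×10⁻³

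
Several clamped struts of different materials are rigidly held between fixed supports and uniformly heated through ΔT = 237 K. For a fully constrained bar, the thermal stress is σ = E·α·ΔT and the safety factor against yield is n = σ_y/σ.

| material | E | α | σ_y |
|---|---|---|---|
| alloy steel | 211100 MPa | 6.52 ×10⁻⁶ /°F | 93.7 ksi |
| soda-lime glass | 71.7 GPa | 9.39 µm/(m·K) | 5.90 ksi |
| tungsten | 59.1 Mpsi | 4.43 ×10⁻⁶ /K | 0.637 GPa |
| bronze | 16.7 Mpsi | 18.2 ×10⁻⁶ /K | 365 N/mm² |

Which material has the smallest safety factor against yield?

soda-lime glass

In consistent units (E in GPa, α in ×10⁻⁶/K, σ_y in MPa):
  alloy steel: E = 211.1, α = 11.7, σ_y = 646.0 → σ = 587 MPa, n = 1.10
  soda-lime glass: E = 71.70, α = 9.39, σ_y = 40.68 → σ = 160 MPa, n = 0.255
  tungsten: E = 407.5, α = 4.43, σ_y = 637.0 → σ = 428 MPa, n = 1.49
  bronze: E = 115.1, α = 18.2, σ_y = 365.0 → σ = 497 MPa, n = 0.735
Smallest n: soda-lime glass with n = 0.255.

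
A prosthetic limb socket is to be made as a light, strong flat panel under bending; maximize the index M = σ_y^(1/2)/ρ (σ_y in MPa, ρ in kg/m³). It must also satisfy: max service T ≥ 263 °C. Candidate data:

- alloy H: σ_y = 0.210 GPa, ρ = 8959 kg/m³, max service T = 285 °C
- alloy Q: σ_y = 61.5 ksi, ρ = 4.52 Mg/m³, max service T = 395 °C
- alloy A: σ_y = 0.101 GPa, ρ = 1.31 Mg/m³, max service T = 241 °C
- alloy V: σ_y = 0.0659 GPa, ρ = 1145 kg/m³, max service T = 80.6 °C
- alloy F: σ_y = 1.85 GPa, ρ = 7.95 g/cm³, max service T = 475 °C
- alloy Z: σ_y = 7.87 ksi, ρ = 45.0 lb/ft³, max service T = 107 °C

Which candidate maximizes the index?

Screen on constraints: max service T ≥ 263 °C. Survivors: alloy H, alloy Q, alloy F.
Convert each candidate to consistent units, then evaluate M:
  alloy H: σ_y = 210.0 MPa, ρ = 8959 kg/m³
  alloy Q: σ_y = 424.0 MPa, ρ = 4520 kg/m³
  alloy F: σ_y = 1850 MPa, ρ = 7950 kg/m³
  alloy F: M = 5.41×10⁻³
  alloy Q: M = 4.56×10⁻³
  alloy H: M = 1.62×10⁻³
Highest index: alloy F.

alloy F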